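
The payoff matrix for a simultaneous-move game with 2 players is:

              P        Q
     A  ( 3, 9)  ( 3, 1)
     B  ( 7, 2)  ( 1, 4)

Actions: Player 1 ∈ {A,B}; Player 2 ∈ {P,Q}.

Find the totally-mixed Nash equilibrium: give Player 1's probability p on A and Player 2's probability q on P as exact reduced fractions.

p=1/5, q=1/3

P1 indiff ⇒ q·3+(1-q)·3 = q·7+(1-q)·1 ⇒ q(-4) = (1-q)(-2) ⇒ q = 1/3
P2 indiff ⇒ p·9+(1-p)·2 = p·1+(1-p)·4 ⇒ p(8) = (1-p)(2) ⇒ p = 1/5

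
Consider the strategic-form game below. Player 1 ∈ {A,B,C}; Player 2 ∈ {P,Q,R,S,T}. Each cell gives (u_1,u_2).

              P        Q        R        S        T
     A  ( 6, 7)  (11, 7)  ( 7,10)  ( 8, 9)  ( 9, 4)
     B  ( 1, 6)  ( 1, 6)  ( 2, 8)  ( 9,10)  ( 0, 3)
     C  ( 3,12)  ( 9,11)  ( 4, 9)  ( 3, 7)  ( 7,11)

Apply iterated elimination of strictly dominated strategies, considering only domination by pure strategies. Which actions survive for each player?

P1 drop C (A beats it: P:6>3 Q:11>9 R:7>4 S:8>3 T:9>7)
P2 drop P (R beats it: A:10>7 B:8>6)
P2 drop Q (R beats it: A:10>7 B:8>6)
P2 drop T (R beats it: A:10>4 B:8>3)
P1→{A,B} P2→{R,S}

IESDS → P1:{A,B} P2:{R,S}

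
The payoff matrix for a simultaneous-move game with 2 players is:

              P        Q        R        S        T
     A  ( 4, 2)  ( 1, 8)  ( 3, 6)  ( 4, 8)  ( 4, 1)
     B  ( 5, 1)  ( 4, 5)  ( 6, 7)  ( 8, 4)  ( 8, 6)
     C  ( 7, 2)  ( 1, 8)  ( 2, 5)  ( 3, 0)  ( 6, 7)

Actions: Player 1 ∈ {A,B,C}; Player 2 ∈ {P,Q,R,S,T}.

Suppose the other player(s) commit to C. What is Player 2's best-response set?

u_2(P vs C) = 2
u_2(Q vs C) = 8
u_2(R vs C) = 5
u_2(S vs C) = 0
u_2(T vs C) = 7
max payoff 8 at {Q}

BR_2 = {Q}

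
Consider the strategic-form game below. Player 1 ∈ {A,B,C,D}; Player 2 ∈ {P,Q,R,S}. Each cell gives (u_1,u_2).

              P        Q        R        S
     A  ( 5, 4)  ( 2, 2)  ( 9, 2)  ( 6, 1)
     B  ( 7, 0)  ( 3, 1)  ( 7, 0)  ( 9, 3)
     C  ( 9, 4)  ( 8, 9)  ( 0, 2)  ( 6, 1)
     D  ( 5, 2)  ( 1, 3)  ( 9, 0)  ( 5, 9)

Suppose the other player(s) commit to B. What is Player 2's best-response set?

u_2(P vs B) = 0
u_2(Q vs B) = 1
u_2(R vs B) = 0
u_2(S vs B) = 3
max payoff 3 at {S}

P2 best: {S}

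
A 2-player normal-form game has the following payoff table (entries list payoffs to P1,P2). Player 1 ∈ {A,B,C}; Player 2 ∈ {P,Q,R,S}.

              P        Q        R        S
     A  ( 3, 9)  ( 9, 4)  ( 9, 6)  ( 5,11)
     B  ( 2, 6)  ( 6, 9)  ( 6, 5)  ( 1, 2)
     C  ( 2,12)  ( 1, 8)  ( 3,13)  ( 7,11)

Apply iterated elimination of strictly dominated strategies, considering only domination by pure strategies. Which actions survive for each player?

Survivors P1:{A,C} P2:{P,R,S}

P1 drop B (A beats it: P:3>2 Q:9>6 R:9>6 S:5>1)
P2 drop Q (P beats it: A:9>4 C:12>8)
P1→{A,C} P2→{P,R,S}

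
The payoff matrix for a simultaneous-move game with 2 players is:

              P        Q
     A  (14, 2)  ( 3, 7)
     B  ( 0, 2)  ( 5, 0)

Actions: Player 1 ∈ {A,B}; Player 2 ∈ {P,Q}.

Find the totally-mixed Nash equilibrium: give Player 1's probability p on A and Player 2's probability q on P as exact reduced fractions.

P1 indiff ⇒ q·14+(1-q)·3 = q·0+(1-q)·5 ⇒ q(14) = (1-q)(2) ⇒ q = 1/8
P2 indiff ⇒ p·2+(1-p)·2 = p·7+(1-p)·0 ⇒ p(-5) = (1-p)(-2) ⇒ p = 2/7

p=2/7, q=1/8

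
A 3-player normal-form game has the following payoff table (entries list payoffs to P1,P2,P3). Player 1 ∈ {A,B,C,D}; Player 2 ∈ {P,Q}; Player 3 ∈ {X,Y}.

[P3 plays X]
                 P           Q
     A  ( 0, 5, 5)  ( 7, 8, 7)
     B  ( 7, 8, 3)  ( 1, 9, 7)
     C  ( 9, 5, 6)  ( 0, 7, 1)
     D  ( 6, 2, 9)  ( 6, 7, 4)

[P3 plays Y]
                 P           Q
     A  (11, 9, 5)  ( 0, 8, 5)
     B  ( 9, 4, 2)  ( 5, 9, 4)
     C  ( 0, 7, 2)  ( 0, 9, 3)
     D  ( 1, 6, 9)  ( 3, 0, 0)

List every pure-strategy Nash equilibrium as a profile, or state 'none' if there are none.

Nash profiles: (A,P,Y), (A,Q,X)

(A,P,X): not NE [P1→C gives 9>0; P2→Q gives 8>5]
(A,P,Y): NE
(A,Q,X): NE
(A,Q,Y): not NE [P1→B gives 5>0; P2→P gives 9>8; P3→X gives 7>5]
(B,P,X): not NE [P1→C gives 9>7; P2→Q gives 9>8]
(B,P,Y): not NE [P1→A gives 11>9; P2→Q gives 9>4; P3→X gives 3>2]
(B,Q,X): not NE [P1→A gives 7>1]
(B,Q,Y): not NE [P3→X gives 7>4]
(C,P,X): not NE [P2→Q gives 7>5]
(C,P,Y): not NE [P1→A gives 11>0; P2→Q gives 9>7; P3→X gives 6>2]
(C,Q,X): not NE [P1→A gives 7>0; P3→Y gives 3>1]
(C,Q,Y): not NE [P1→B gives 5>0]
(D,P,X): not NE [P1→C gives 9>6; P2→Q gives 7>2]
(D,P,Y): not NE [P1→A gives 11>1]
(D,Q,X): not NE [P1→A gives 7>6]
(D,Q,Y): not NE [P1→B gives 5>3; P2→P gives 6>0; P3→X gives 4>0]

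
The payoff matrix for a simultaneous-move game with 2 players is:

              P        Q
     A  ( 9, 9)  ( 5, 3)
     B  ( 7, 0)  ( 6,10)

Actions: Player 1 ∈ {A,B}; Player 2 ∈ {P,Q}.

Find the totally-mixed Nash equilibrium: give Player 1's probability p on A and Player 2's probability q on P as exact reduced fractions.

P1 indiff ⇒ q·9+(1-q)·5 = q·7+(1-q)·6 ⇒ q(2) = (1-q)(1) ⇒ q = 1/3
P2 indiff ⇒ p·9+(1-p)·0 = p·3+(1-p)·10 ⇒ p(6) = (1-p)(10) ⇒ p = 5/8

(p,q) = (5/8, 1/3)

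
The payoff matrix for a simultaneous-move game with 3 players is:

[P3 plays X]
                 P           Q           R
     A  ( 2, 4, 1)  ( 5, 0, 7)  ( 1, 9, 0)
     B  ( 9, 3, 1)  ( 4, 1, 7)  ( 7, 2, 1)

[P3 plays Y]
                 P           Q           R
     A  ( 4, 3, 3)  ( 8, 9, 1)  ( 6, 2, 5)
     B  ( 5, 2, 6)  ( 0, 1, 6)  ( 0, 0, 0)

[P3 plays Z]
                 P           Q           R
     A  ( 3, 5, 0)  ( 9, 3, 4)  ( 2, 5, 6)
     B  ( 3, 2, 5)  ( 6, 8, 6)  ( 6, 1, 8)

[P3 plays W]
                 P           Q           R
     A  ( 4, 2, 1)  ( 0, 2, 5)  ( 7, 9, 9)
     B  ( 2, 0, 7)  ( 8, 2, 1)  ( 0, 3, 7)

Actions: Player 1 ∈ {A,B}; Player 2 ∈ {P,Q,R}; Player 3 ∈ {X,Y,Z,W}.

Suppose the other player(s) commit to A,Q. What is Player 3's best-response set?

argmax u_3 = {X}

u_3(X vs A,Q) = 7
u_3(Y vs A,Q) = 1
u_3(Z vs A,Q) = 4
u_3(W vs A,Q) = 5
max payoff 7 at {X}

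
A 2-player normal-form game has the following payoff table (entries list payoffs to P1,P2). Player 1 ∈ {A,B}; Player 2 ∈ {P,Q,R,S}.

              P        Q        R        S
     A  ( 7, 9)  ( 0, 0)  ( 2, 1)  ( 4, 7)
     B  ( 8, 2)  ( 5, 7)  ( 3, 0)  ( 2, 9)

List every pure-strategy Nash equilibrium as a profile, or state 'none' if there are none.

(A,P): not NE [P1→B gives 8>7]
(A,Q): not NE [P1→B gives 5>0; P2→P gives 9>0]
(A,R): not NE [P1→B gives 3>2; P2→P gives 9>1]
(A,S): not NE [P2→P gives 9>7]
(B,P): not NE [P2→S gives 9>2]
(B,Q): not NE [P2→S gives 9>7]
(B,R): not NE [P2→S gives 9>0]
(B,S): not NE [P1→A gives 4>2]

Equilibria: none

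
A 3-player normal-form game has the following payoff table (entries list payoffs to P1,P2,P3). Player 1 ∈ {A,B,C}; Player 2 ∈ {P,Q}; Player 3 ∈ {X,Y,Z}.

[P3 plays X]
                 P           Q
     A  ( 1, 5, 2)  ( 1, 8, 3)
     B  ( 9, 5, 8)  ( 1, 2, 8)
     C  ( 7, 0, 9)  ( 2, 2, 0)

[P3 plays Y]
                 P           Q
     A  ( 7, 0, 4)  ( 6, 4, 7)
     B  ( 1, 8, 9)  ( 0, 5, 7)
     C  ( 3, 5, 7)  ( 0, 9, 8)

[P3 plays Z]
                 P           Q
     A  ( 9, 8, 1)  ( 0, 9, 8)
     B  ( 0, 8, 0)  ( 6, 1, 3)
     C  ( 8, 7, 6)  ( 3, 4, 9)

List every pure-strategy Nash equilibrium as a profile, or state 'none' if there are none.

Equilibria: none

(A,P,X): not NE [P1→B gives 9>1; P2→Q gives 8>5; P3→Y gives 4>2]
(A,P,Y): not NE [P2→Q gives 4>0]
(A,P,Z): not NE [P2→Q gives 9>8; P3→Y gives 4>1]
(A,Q,X): not NE [P1→C gives 2>1; P3→Z gives 8>3]
(A,Q,Y): not NE [P3→Z gives 8>7]
(A,Q,Z): not NE [P1→B gives 6>0]
(B,P,X): not NE [P3→Y gives 9>8]
(B,P,Y): not NE [P1→A gives 7>1]
(B,P,Z): not NE [P1→A gives 9>0; P3→Y gives 9>0]
(B,Q,X): not NE [P1→C gives 2>1; P2→P gives 5>2]
(B,Q,Y): not NE [P1→A gives 6>0; P2→P gives 8>5; P3→X gives 8>7]
(B,Q,Z): not NE [P2→P gives 8>1; P3→X gives 8>3]
(C,P,X): not NE [P1→B gives 9>7; P2→Q gives 2>0]
(C,P,Y): not NE [P1→A gives 7>3; P2→Q gives 9>5; P3→X gives 9>7]
(C,P,Z): not NE [P1→A gives 9>8; P3→X gives 9>6]
(C,Q,X): not NE [P3→Z gives 9>0]
(C,Q,Y): not NE [P1→A gives 6>0; P3→Z gives 9>8]
(C,Q,Z): not NE [P1→B gives 6>3; P2→P gives 7>4]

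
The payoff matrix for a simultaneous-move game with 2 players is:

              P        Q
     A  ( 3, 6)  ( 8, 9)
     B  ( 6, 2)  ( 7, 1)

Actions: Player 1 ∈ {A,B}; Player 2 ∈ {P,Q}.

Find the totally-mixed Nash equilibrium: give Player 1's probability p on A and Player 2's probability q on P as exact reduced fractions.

P1 indiff ⇒ q·3+(1-q)·8 = q·6+(1-q)·7 ⇒ q(-3) = (1-q)(-1) ⇒ q = 1/4
P2 indiff ⇒ p·6+(1-p)·2 = p·9+(1-p)·1 ⇒ p(-3) = (1-p)(-1) ⇒ p = 1/4

P1 mixes 1/4 on A; P2 mixes 1/4 on P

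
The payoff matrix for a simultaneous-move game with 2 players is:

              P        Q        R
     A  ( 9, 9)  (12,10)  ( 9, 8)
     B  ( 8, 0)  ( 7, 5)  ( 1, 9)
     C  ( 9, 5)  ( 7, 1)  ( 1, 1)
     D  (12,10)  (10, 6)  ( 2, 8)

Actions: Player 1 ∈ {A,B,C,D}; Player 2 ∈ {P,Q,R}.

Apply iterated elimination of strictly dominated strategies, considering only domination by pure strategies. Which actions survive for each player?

P1 drop B (A beats it: P:9>8 Q:12>7 R:9>1)
P1 drop C (D beats it: P:12>9 Q:10>7 R:2>1)
P2 drop R (P beats it: A:9>8 D:10>8)
P1→{A,D} P2→{P,Q}

Remaining: P1:{A,D} P2:{P,Q}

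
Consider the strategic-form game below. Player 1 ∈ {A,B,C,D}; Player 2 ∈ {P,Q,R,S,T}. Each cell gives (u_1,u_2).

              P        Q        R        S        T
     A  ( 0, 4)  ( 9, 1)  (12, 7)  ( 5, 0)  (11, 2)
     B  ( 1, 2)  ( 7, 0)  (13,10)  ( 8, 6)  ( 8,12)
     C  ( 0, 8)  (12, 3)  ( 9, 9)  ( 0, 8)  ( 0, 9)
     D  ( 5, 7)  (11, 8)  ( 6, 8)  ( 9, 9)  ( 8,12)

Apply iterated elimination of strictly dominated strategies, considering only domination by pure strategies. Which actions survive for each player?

Survivors P1:{A,B} P2:{R,T}

P2 drop P (R beats it: A:7>4 B:10>2 C:9>8 D:8>7)
P2 drop Q (T beats it: A:2>1 B:12>0 C:9>3 D:12>8)
P1 drop C (A beats it: R:12>9 S:5>0 T:11>0)
P2 drop S (T beats it: A:2>0 B:12>6 D:12>9)
P1 drop D (A beats it: R:12>6 T:11>8)
P1→{A,B} P2→{R,T}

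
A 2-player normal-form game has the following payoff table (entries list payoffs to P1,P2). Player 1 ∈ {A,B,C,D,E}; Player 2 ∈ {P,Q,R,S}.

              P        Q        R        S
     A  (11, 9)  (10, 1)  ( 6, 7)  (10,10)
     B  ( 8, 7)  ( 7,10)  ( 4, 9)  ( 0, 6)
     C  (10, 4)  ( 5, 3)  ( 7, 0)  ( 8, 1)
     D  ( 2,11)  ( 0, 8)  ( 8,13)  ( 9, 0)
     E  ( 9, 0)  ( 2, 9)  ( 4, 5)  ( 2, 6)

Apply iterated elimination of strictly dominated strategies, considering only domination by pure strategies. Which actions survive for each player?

P1 drop B (A beats it: P:11>8 Q:10>7 R:6>4 S:10>0)
P1 drop E (A beats it: P:11>9 Q:10>2 R:6>4 S:10>2)
P2 drop Q (P beats it: A:9>1 C:4>3 D:11>8)
P1→{A,C,D} P2→{P,R,S}

IESDS → P1:{A,C,D} P2:{P,R,S}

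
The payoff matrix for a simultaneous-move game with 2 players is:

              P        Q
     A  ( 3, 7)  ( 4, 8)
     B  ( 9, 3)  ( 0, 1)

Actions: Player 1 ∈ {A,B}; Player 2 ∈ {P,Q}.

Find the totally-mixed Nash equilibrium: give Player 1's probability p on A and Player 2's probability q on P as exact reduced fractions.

P1 indiff ⇒ q·3+(1-q)·4 = q·9+(1-q)·0 ⇒ q(-6) = (1-q)(-4) ⇒ q = 2/5
P2 indiff ⇒ p·7+(1-p)·3 = p·8+(1-p)·1 ⇒ p(-1) = (1-p)(-2) ⇒ p = 2/3

P1 mixes 2/3 on A; P2 mixes 2/5 on P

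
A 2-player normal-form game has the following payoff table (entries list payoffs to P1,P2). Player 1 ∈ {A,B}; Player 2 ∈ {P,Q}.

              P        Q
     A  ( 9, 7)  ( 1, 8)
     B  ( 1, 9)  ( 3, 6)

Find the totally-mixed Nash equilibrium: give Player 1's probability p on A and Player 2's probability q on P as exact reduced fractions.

P1 indiff ⇒ q·9+(1-q)·1 = q·1+(1-q)·3 ⇒ q(8) = (1-q)(2) ⇒ q = 1/5
P2 indiff ⇒ p·7+(1-p)·9 = p·8+(1-p)·6 ⇒ p(-1) = (1-p)(-3) ⇒ p = 3/4

p=3/4, q=1/5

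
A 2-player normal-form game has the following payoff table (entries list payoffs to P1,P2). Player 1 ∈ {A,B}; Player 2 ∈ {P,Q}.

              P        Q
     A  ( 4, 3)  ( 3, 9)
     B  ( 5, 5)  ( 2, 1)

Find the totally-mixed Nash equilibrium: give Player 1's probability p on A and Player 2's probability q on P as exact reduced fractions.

p=2/5, q=1/2

P1 indiff ⇒ q·4+(1-q)·3 = q·5+(1-q)·2 ⇒ q(-1) = (1-q)(-1) ⇒ q = 1/2
P2 indiff ⇒ p·3+(1-p)·5 = p·9+(1-p)·1 ⇒ p(-6) = (1-p)(-4) ⇒ p = 2/5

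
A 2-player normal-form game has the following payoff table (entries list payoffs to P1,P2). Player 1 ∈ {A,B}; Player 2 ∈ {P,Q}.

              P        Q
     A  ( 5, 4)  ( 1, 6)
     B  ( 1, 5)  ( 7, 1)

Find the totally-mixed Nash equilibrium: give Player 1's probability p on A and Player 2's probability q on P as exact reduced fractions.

P1 indiff ⇒ q·5+(1-q)·1 = q·1+(1-q)·7 ⇒ q(4) = (1-q)(6) ⇒ q = 3/5
P2 indiff ⇒ p·4+(1-p)·5 = p·6+(1-p)·1 ⇒ p(-2) = (1-p)(-4) ⇒ p = 2/3

p=2/3, q=3/5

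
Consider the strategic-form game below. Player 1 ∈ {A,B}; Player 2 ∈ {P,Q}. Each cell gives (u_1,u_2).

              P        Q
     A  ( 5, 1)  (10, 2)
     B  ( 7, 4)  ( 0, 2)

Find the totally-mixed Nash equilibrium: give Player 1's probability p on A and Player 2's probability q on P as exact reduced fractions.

P1 indiff ⇒ q·5+(1-q)·10 = q·7+(1-q)·0 ⇒ q(-2) = (1-q)(-10) ⇒ q = 5/6
P2 indiff ⇒ p·1+(1-p)·4 = p·2+(1-p)·2 ⇒ p(-1) = (1-p)(-2) ⇒ p = 2/3

(p,q) = (2/3, 5/6)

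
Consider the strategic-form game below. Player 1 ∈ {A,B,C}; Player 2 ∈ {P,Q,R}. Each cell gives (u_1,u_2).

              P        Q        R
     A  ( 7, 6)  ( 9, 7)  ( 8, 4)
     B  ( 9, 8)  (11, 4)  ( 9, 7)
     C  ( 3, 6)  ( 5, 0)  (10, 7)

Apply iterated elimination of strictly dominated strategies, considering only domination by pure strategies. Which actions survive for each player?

P1 drop A (B beats it: P:9>7 Q:11>9 R:9>8)
P2 drop Q (P beats it: B:8>4 C:6>0)
P1→{B,C} P2→{P,R}

Remaining: P1:{B,C} P2:{P,R}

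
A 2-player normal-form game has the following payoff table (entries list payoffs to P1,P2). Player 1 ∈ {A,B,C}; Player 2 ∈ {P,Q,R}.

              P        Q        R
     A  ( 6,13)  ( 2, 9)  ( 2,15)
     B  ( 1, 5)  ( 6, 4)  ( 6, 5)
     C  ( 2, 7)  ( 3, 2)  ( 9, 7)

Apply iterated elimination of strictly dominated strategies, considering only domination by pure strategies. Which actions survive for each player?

P2 drop Q (P beats it: A:13>9 B:5>4 C:7>2)
P1 drop B (C beats it: P:2>1 R:9>6)
P1→{A,C} P2→{P,R}

IESDS → P1:{A,C} P2:{P,R}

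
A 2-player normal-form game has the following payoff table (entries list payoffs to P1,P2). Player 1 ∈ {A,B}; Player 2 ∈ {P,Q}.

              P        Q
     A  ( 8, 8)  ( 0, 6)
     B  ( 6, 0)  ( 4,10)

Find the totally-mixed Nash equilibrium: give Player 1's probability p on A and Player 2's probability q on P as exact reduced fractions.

P1 mixes 5/6 on A; P2 mixes 2/3 on P

P1 indiff ⇒ q·8+(1-q)·0 = q·6+(1-q)·4 ⇒ q(2) = (1-q)(4) ⇒ q = 2/3
P2 indiff ⇒ p·8+(1-p)·0 = p·6+(1-p)·10 ⇒ p(2) = (1-p)(10) ⇒ p = 5/6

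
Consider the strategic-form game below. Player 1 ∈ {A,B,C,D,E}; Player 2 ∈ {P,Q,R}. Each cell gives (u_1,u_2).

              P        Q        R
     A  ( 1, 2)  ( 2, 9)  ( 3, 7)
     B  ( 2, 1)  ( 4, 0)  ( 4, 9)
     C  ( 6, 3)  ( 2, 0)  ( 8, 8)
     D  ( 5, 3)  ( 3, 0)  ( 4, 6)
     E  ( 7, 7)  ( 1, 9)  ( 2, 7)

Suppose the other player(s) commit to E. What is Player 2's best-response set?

u_2(P vs E) = 7
u_2(Q vs E) = 9
u_2(R vs E) = 7
max payoff 9 at {Q}

BR_2 = {Q}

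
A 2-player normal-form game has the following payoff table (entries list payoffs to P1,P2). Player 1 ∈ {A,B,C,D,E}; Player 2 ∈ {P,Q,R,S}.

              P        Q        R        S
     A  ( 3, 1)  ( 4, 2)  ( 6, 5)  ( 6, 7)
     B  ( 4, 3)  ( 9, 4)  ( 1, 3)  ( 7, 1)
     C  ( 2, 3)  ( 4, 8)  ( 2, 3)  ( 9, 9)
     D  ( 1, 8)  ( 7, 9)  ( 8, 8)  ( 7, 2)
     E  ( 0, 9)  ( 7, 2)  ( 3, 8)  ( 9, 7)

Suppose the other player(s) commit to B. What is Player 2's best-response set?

u_2(P vs B) = 3
u_2(Q vs B) = 4
u_2(R vs B) = 3
u_2(S vs B) = 1
max payoff 4 at {Q}

argmax u_2 = {Q}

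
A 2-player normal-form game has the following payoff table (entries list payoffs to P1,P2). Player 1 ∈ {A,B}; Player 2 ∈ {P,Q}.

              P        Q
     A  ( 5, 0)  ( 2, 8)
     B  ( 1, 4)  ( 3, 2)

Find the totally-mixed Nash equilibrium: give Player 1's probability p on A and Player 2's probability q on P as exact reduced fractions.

(p,q) = (1/5, 1/5)

P1 indiff ⇒ q·5+(1-q)·2 = q·1+(1-q)·3 ⇒ q(4) = (1-q)(1) ⇒ q = 1/5
P2 indiff ⇒ p·0+(1-p)·4 = p·8+(1-p)·2 ⇒ p(-8) = (1-p)(-2) ⇒ p = 1/5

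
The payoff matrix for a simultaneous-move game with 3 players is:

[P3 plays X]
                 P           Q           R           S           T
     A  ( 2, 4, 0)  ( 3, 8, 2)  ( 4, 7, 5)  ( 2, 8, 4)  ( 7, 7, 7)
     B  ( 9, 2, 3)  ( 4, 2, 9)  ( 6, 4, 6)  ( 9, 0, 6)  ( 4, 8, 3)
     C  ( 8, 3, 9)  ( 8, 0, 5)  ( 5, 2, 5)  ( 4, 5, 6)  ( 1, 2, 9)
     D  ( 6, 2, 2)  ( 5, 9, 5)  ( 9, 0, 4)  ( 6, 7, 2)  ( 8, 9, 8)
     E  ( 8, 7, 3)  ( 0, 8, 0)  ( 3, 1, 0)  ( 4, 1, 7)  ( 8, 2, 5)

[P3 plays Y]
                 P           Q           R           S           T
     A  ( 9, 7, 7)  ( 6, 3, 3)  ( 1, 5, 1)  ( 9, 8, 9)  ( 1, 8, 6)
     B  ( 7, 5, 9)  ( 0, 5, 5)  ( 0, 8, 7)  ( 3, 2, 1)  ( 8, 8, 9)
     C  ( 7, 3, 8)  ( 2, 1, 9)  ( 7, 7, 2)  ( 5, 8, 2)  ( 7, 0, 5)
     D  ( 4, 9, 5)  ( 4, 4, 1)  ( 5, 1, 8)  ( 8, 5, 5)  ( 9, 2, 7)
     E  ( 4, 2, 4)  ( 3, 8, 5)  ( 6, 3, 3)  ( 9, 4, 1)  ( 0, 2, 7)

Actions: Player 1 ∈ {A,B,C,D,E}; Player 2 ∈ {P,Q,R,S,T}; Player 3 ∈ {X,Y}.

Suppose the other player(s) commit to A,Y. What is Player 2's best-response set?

P2 best: {S,T}

u_2(P vs A,Y) = 7
u_2(Q vs A,Y) = 3
u_2(R vs A,Y) = 5
u_2(S vs A,Y) = 8
u_2(T vs A,Y) = 8
max payoff 8 at {S,T}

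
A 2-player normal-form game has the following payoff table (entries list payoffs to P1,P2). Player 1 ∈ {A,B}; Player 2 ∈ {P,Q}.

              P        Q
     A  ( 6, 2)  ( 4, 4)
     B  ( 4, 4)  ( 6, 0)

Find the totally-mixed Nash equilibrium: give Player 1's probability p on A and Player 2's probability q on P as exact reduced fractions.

P1 indiff ⇒ q·6+(1-q)·4 = q·4+(1-q)·6 ⇒ q(2) = (1-q)(2) ⇒ q = 1/2
P2 indiff ⇒ p·2+(1-p)·4 = p·4+(1-p)·0 ⇒ p(-2) = (1-p)(-4) ⇒ p = 2/3

p=2/3, q=1/2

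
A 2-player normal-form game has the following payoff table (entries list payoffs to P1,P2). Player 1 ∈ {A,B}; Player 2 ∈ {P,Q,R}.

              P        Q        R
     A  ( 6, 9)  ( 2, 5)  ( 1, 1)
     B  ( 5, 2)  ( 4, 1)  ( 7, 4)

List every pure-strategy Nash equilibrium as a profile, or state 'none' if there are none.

NE set: (A,P), (B,R)

(A,P): NE
(A,Q): not NE [P1→B gives 4>2; P2→P gives 9>5]
(A,R): not NE [P1→B gives 7>1; P2→P gives 9>1]
(B,P): not NE [P1→A gives 6>5; P2→R gives 4>2]
(B,Q): not NE [P2→R gives 4>1]
(B,R): NE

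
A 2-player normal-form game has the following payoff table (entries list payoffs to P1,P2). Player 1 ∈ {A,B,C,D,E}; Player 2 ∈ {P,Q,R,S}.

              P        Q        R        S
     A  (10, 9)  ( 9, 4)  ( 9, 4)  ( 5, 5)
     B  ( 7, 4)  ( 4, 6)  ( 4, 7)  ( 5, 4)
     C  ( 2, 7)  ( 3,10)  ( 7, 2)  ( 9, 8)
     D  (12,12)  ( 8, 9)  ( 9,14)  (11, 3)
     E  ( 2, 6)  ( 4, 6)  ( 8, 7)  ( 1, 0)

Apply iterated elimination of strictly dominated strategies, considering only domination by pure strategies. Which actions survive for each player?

Survivors P1:{A,D} P2:{P,R}

P1 drop B (D beats it: P:12>7 Q:8>4 R:9>4 S:11>5)
P1 drop C (D beats it: P:12>2 Q:8>3 R:9>7 S:11>9)
P1 drop E (A beats it: P:10>2 Q:9>4 R:9>8 S:5>1)
P2 drop Q (P beats it: A:9>4 D:12>9)
P2 drop S (P beats it: A:9>5 D:12>3)
P1→{A,D} P2→{P,R}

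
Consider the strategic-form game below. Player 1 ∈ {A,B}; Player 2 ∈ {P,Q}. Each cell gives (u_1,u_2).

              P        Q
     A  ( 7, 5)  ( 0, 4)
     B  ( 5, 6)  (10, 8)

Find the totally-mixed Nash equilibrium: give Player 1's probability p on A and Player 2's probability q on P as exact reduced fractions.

P1 mixes 2/3 on A; P2 mixes 5/6 on P

P1 indiff ⇒ q·7+(1-q)·0 = q·5+(1-q)·10 ⇒ q(2) = (1-q)(10) ⇒ q = 5/6
P2 indiff ⇒ p·5+(1-p)·6 = p·4+(1-p)·8 ⇒ p(1) = (1-p)(2) ⇒ p = 2/3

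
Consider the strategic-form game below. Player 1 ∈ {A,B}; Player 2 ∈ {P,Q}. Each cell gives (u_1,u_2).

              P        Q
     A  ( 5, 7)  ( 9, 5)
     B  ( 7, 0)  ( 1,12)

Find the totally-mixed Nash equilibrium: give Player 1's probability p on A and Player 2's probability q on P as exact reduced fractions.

P1 indiff ⇒ q·5+(1-q)·9 = q·7+(1-q)·1 ⇒ q(-2) = (1-q)(-8) ⇒ q = 4/5
P2 indiff ⇒ p·7+(1-p)·0 = p·5+(1-p)·12 ⇒ p(2) = (1-p)(12) ⇒ p = 6/7

(p,q) = (6/7, 4/5)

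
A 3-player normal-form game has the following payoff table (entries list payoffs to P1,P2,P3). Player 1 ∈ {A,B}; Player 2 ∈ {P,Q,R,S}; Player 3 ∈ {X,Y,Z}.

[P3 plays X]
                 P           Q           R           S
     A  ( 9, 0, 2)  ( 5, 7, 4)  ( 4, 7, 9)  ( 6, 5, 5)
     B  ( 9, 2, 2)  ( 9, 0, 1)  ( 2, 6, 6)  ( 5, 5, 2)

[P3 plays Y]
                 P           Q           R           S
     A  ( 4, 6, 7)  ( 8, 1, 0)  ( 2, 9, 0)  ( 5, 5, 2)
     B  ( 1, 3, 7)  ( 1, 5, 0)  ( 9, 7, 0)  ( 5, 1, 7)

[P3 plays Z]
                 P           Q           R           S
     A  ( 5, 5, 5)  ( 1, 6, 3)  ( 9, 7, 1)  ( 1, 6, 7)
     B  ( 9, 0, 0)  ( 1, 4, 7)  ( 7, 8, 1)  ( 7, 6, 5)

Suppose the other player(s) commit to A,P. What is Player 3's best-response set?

P3 best: {Y}

u_3(X vs A,P) = 2
u_3(Y vs A,P) = 7
u_3(Z vs A,P) = 5
max payoff 7 at {Y}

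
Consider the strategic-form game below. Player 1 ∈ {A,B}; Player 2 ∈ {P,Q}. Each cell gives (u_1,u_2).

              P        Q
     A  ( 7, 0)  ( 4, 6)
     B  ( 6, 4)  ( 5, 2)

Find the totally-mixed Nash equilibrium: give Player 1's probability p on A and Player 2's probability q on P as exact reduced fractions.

P1 indiff ⇒ q·7+(1-q)·4 = q·6+(1-q)·5 ⇒ q(1) = (1-q)(1) ⇒ q = 1/2
P2 indiff ⇒ p·0+(1-p)·4 = p·6+(1-p)·2 ⇒ p(-6) = (1-p)(-2) ⇒ p = 1/4

p=1/4, q=1/2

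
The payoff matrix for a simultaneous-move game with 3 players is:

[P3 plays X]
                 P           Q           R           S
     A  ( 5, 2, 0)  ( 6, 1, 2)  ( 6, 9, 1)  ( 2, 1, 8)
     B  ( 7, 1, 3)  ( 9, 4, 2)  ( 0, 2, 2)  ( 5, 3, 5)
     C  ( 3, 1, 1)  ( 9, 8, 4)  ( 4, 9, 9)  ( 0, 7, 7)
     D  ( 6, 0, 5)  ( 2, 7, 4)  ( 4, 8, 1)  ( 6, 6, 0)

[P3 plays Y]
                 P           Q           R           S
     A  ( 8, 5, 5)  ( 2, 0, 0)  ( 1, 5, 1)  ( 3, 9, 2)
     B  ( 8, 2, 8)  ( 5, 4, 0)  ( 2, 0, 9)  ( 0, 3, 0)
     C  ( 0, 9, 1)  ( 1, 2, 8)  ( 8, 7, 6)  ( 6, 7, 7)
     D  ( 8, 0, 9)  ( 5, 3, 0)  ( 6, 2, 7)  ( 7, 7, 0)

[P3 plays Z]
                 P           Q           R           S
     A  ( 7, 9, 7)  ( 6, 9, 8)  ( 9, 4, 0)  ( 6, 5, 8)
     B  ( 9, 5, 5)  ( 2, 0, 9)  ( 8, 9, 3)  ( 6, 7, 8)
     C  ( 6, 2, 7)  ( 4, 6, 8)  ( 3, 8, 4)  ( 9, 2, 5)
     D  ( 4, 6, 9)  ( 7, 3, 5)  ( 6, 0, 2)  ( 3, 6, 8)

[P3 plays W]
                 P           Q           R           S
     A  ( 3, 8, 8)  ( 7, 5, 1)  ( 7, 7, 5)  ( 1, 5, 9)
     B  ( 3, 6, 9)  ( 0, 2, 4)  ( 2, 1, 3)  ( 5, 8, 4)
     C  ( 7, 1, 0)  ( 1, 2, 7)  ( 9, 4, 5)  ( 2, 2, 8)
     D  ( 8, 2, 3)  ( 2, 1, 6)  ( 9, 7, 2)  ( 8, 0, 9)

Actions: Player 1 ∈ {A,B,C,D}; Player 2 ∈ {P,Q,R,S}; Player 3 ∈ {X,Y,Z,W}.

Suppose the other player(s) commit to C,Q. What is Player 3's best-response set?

BR_3 = {Y,Z}

u_3(X vs C,Q) = 4
u_3(Y vs C,Q) = 8
u_3(Z vs C,Q) = 8
u_3(W vs C,Q) = 7
max payoff 8 at {Y,Z}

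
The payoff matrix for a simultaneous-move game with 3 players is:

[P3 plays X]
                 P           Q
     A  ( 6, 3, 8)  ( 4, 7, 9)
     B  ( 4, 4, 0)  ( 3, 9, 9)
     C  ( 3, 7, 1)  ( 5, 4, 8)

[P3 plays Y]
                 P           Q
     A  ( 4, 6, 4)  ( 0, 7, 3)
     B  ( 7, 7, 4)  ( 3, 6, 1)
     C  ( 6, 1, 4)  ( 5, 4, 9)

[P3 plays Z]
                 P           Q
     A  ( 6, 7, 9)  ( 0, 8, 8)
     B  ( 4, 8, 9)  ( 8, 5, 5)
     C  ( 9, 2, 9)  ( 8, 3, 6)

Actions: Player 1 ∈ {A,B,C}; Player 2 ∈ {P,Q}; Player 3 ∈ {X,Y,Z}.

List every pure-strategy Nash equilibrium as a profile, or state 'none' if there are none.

NE set: (C,Q,Y)

(A,P,X): not NE [P2→Q gives 7>3; P3→Z gives 9>8]
(A,P,Y): not NE [P1→B gives 7>4; P2→Q gives 7>6; P3→Z gives 9>4]
(A,P,Z): not NE [P1→C gives 9>6; P2→Q gives 8>7]
(A,Q,X): not NE [P1→C gives 5>4]
(A,Q,Y): not NE [P1→C gives 5>0; P3→X gives 9>3]
(A,Q,Z): not NE [P1→C gives 8>0; P3→X gives 9>8]
(B,P,X): not NE [P1→A gives 6>4; P2→Q gives 9>4; P3→Z gives 9>0]
(B,P,Y): not NE [P3→Z gives 9>4]
(B,P,Z): not NE [P1→C gives 9>4]
(B,Q,X): not NE [P1→C gives 5>3]
(B,Q,Y): not NE [P1→C gives 5>3; P2→P gives 7>6; P3→X gives 9>1]
(B,Q,Z): not NE [P2→P gives 8>5; P3→X gives 9>5]
(C,P,X): not NE [P1→A gives 6>3; P3→Z gives 9>1]
(C,P,Y): not NE [P1→B gives 7>6; P2→Q gives 4>1; P3→Z gives 9>4]
(C,P,Z): not NE [P2→Q gives 3>2]
(C,Q,X): not NE [P2→P gives 7>4; P3→Y gives 9>8]
(C,Q,Y): NE
(C,Q,Z): not NE [P3→Y gives 9>6]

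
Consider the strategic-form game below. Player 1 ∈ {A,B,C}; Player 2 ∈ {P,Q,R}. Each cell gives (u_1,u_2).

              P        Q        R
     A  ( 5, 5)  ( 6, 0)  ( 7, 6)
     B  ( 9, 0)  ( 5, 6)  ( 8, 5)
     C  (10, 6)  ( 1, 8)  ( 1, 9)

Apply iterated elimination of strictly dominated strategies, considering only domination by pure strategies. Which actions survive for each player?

IESDS → P1:{A,B} P2:{Q,R}

P2 drop P (R beats it: A:6>5 B:5>0 C:9>6)
P1 drop C (A beats it: Q:6>1 R:7>1)
P1→{A,B} P2→{Q,R}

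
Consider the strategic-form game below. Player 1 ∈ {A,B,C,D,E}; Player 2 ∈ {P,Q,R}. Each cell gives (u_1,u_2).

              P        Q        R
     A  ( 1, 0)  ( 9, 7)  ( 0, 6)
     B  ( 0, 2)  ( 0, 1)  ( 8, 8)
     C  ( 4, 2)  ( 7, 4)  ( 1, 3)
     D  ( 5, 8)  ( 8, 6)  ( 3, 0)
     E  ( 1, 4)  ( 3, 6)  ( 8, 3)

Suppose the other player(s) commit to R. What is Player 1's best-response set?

P1 best: {B,E}

u_1(A vs R) = 0
u_1(B vs R) = 8
u_1(C vs R) = 1
u_1(D vs R) = 3
u_1(E vs R) = 8
max payoff 8 at {B,E}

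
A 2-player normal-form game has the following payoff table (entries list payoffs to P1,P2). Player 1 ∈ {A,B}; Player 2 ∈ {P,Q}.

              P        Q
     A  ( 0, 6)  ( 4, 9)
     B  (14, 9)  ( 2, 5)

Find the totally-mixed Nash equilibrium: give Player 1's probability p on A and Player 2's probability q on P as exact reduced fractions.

(p,q) = (4/7, 1/8)

P1 indiff ⇒ q·0+(1-q)·4 = q·14+(1-q)·2 ⇒ q(-14) = (1-q)(-2) ⇒ q = 1/8
P2 indiff ⇒ p·6+(1-p)·9 = p·9+(1-p)·5 ⇒ p(-3) = (1-p)(-4) ⇒ p = 4/7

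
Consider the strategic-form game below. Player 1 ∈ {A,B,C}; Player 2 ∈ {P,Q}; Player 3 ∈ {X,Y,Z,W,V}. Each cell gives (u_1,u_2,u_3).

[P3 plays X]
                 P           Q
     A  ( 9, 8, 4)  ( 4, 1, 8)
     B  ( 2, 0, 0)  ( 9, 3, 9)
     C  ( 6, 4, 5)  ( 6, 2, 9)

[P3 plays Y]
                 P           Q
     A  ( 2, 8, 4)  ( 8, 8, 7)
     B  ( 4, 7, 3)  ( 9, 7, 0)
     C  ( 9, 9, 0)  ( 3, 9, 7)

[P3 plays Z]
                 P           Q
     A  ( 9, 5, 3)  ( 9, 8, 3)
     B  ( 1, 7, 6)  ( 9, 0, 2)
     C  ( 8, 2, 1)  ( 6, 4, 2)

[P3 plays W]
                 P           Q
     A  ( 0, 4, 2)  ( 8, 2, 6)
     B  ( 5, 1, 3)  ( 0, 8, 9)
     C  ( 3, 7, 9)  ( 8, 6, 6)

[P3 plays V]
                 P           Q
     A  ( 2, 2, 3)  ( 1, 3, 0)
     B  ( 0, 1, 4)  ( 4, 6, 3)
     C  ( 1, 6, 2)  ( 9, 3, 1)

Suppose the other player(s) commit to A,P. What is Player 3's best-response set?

u_3(X vs A,P) = 4
u_3(Y vs A,P) = 4
u_3(Z vs A,P) = 3
u_3(W vs A,P) = 2
u_3(V vs A,P) = 3
max payoff 4 at {X,Y}

BR_3 = {X,Y}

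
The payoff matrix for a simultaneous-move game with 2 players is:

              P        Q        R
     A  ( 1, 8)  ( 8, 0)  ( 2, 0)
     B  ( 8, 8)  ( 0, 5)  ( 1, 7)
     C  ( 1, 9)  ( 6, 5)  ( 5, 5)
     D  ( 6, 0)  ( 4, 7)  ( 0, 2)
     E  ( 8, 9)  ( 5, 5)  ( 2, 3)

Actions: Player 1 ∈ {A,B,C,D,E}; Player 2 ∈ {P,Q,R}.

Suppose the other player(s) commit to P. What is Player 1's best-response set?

P1 best: {B,E}

u_1(A vs P) = 1
u_1(B vs P) = 8
u_1(C vs P) = 1
u_1(D vs P) = 6
u_1(E vs P) = 8
max payoff 8 at {B,E}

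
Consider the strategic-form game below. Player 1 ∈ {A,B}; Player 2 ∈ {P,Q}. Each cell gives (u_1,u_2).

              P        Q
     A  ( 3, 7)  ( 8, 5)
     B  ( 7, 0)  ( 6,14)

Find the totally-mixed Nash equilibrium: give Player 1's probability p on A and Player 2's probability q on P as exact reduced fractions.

P1 mixes 7/8 on A; P2 mixes 1/3 on P

P1 indiff ⇒ q·3+(1-q)·8 = q·7+(1-q)·6 ⇒ q(-4) = (1-q)(-2) ⇒ q = 1/3
P2 indiff ⇒ p·7+(1-p)·0 = p·5+(1-p)·14 ⇒ p(2) = (1-p)(14) ⇒ p = 7/8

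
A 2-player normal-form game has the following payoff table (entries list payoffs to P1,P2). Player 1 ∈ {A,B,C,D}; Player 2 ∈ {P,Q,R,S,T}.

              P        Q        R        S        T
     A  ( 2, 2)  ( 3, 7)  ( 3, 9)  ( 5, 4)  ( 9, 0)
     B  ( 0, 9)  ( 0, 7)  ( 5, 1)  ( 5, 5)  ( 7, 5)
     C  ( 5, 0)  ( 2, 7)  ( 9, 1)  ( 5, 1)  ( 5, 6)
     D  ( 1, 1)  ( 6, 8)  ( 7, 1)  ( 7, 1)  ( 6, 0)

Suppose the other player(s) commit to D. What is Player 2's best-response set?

P2 best: {Q}

u_2(P vs D) = 1
u_2(Q vs D) = 8
u_2(R vs D) = 1
u_2(S vs D) = 1
u_2(T vs D) = 0
max payoff 8 at {Q}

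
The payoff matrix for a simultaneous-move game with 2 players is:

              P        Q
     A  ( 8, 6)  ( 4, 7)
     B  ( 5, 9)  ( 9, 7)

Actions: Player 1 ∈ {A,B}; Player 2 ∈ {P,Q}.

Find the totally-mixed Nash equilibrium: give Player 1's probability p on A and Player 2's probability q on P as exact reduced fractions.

P1 indiff ⇒ q·8+(1-q)·4 = q·5+(1-q)·9 ⇒ q(3) = (1-q)(5) ⇒ q = 5/8
P2 indiff ⇒ p·6+(1-p)·9 = p·7+(1-p)·7 ⇒ p(-1) = (1-p)(-2) ⇒ p = 2/3

P1 mixes 2/3 on A; P2 mixes 5/8 on P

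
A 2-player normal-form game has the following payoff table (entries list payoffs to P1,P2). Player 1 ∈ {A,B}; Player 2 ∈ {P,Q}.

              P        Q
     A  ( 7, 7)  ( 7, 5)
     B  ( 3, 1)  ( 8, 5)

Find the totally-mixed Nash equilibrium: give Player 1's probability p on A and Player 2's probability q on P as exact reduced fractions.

P1 mixes 2/3 on A; P2 mixes 1/5 on P

P1 indiff ⇒ q·7+(1-q)·7 = q·3+(1-q)·8 ⇒ q(4) = (1-q)(1) ⇒ q = 1/5
P2 indiff ⇒ p·7+(1-p)·1 = p·5+(1-p)·5 ⇒ p(2) = (1-p)(4) ⇒ p = 2/3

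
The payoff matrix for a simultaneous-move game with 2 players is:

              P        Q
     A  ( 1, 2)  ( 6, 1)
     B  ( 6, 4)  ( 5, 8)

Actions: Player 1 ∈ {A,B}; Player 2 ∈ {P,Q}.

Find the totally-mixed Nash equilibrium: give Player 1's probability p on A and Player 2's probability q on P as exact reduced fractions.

(p,q) = (4/5, 1/6)

P1 indiff ⇒ q·1+(1-q)·6 = q·6+(1-q)·5 ⇒ q(-5) = (1-q)(-1) ⇒ q = 1/6
P2 indiff ⇒ p·2+(1-p)·4 = p·1+(1-p)·8 ⇒ p(1) = (1-p)(4) ⇒ p = 4/5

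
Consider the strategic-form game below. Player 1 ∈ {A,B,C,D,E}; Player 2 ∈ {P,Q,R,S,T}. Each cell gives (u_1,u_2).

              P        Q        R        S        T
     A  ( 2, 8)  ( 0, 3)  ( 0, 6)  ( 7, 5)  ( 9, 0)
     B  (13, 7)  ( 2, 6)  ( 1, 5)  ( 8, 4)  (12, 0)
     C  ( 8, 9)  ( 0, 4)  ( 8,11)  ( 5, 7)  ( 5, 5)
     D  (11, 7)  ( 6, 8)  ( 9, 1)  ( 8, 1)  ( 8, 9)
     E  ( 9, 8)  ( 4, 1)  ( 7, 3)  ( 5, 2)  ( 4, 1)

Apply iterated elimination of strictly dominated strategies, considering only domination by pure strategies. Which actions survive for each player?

Survivors P1:{B,D} P2:{P,Q,T}

P1 drop A (B beats it: P:13>2 Q:2>0 R:1>0 S:8>7 T:12>9)
P1 drop C (D beats it: P:11>8 Q:6>0 R:9>8 S:8>5 T:8>5)
P1 drop E (D beats it: P:11>9 Q:6>4 R:9>7 S:8>5 T:8>4)
P2 drop R (P beats it: B:7>5 D:7>1)
P2 drop S (P beats it: B:7>4 D:7>1)
P1→{B,D} P2→{P,Q,T}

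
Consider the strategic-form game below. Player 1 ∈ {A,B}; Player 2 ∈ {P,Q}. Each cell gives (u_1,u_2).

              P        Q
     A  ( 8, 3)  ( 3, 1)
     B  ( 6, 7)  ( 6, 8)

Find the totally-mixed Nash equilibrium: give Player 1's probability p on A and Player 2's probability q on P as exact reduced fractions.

P1 mixes 1/3 on A; P2 mixes 3/5 on P

P1 indiff ⇒ q·8+(1-q)·3 = q·6+(1-q)·6 ⇒ q(2) = (1-q)(3) ⇒ q = 3/5
P2 indiff ⇒ p·3+(1-p)·7 = p·1+(1-p)·8 ⇒ p(2) = (1-p)(1) ⇒ p = 1/3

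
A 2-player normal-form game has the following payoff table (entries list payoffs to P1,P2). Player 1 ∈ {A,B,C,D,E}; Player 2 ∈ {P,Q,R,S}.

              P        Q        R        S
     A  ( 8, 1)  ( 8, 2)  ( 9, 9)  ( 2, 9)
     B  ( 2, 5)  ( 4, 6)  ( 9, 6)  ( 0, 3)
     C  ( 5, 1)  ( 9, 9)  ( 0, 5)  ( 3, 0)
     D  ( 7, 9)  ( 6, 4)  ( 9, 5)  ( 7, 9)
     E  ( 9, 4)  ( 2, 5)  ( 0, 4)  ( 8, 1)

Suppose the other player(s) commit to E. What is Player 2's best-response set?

BR_2 = {Q}

u_2(P vs E) = 4
u_2(Q vs E) = 5
u_2(R vs E) = 4
u_2(S vs E) = 1
max payoff 5 at {Q}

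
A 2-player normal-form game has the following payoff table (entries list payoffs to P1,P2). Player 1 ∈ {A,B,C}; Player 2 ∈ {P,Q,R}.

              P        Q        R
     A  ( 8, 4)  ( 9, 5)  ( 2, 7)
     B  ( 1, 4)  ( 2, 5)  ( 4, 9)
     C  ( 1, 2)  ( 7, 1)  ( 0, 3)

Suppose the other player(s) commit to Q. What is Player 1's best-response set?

P1 best: {A}

u_1(A vs Q) = 9
u_1(B vs Q) = 2
u_1(C vs Q) = 7
max payoff 9 at {A}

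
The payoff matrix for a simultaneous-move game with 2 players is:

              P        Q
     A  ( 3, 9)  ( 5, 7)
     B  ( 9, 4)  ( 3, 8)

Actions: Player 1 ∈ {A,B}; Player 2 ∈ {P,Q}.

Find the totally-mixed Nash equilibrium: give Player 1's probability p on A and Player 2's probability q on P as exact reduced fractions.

P1 mixes 2/3 on A; P2 mixes 1/4 on P

P1 indiff ⇒ q·3+(1-q)·5 = q·9+(1-q)·3 ⇒ q(-6) = (1-q)(-2) ⇒ q = 1/4
P2 indiff ⇒ p·9+(1-p)·4 = p·7+(1-p)·8 ⇒ p(2) = (1-p)(4) ⇒ p = 2/3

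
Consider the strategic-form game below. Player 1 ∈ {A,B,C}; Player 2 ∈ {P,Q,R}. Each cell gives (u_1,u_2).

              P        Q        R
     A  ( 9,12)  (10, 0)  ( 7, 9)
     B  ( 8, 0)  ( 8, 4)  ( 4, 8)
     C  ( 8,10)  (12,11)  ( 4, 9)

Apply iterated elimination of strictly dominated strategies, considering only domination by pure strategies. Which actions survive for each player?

Survivors P1:{A,C} P2:{P,Q}

P1 drop B (A beats it: P:9>8 Q:10>8 R:7>4)
P2 drop R (P beats it: A:12>9 C:10>9)
P1→{A,C} P2→{P,Q}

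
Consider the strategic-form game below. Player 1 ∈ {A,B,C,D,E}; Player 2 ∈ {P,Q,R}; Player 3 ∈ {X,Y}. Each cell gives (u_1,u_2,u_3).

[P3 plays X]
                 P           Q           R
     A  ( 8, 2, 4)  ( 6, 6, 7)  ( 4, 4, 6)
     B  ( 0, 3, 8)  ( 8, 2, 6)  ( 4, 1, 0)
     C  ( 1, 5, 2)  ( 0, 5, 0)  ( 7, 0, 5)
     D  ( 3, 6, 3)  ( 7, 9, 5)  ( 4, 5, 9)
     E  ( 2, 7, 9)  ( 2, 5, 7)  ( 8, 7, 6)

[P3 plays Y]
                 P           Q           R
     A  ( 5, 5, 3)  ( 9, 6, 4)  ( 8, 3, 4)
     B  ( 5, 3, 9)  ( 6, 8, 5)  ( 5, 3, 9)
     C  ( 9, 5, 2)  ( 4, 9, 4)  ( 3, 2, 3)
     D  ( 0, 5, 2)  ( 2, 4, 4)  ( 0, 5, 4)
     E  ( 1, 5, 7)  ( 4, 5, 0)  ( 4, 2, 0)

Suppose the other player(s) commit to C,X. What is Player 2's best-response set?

argmax u_2 = {P,Q}

u_2(P vs C,X) = 5
u_2(Q vs C,X) = 5
u_2(R vs C,X) = 0
max payoff 5 at {P,Q}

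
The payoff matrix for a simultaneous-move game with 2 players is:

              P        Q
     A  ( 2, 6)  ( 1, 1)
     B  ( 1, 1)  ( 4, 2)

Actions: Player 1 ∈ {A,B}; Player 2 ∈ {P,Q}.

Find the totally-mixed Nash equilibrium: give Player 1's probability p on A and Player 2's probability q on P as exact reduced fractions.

P1 indiff ⇒ q·2+(1-q)·1 = q·1+(1-q)·4 ⇒ q(1) = (1-q)(3) ⇒ q = 3/4
P2 indiff ⇒ p·6+(1-p)·1 = p·1+(1-p)·2 ⇒ p(5) = (1-p)(1) ⇒ p = 1/6

p=1/6, q=3/4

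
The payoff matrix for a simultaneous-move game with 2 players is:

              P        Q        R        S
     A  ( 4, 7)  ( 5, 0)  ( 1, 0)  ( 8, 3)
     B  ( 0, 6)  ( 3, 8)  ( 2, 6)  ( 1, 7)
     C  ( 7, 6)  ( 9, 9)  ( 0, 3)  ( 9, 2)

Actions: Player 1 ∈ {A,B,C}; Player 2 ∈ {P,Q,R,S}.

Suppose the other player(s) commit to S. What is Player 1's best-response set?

u_1(A vs S) = 8
u_1(B vs S) = 1
u_1(C vs S) = 9
max payoff 9 at {C}

argmax u_1 = {C}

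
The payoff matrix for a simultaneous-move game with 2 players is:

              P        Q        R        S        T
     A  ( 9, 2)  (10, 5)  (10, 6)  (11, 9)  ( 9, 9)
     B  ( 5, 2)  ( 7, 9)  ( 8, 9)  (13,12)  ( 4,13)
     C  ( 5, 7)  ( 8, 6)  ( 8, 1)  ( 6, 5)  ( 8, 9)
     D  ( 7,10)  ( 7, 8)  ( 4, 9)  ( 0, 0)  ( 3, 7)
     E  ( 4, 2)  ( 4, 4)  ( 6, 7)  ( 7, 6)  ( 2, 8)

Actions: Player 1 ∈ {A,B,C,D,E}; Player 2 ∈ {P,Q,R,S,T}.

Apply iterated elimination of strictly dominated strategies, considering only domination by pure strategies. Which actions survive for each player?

Survivors P1:{A,B} P2:{S,T}

P1 drop C (A beats it: P:9>5 Q:10>8 R:10>8 S:11>6 T:9>8)
P1 drop D (A beats it: P:9>7 Q:10>7 R:10>4 S:11>0 T:9>3)
P1 drop E (A beats it: P:9>4 Q:10>4 R:10>6 S:11>7 T:9>2)
P2 drop P (Q beats it: A:5>2 B:9>2)
P2 drop Q (S beats it: A:9>5 B:12>9)
P2 drop R (S beats it: A:9>6 B:12>9)
P1→{A,B} P2→{S,T}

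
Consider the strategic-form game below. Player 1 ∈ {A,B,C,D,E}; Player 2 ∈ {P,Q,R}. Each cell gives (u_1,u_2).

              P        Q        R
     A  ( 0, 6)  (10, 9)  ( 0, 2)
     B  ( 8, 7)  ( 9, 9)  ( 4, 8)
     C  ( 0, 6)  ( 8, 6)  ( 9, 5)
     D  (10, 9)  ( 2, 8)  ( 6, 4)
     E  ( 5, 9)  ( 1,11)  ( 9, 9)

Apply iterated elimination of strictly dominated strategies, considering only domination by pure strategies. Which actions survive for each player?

P2 drop R (Q beats it: A:9>2 B:9>8 C:6>5 D:8>4 E:11>9)
P1 drop C (B beats it: P:8>0 Q:9>8)
P1 drop E (B beats it: P:8>5 Q:9>1)
P1→{A,B,D} P2→{P,Q}

Remaining: P1:{A,B,D} P2:{P,Q}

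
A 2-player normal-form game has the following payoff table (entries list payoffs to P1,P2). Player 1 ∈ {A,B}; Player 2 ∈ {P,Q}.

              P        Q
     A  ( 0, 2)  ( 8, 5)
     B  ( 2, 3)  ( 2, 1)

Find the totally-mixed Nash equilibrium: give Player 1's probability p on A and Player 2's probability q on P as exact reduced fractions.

(p,q) = (2/5, 3/4)

P1 indiff ⇒ q·0+(1-q)·8 = q·2+(1-q)·2 ⇒ q(-2) = (1-q)(-6) ⇒ q = 3/4
P2 indiff ⇒ p·2+(1-p)·3 = p·5+(1-p)·1 ⇒ p(-3) = (1-p)(-2) ⇒ p = 2/5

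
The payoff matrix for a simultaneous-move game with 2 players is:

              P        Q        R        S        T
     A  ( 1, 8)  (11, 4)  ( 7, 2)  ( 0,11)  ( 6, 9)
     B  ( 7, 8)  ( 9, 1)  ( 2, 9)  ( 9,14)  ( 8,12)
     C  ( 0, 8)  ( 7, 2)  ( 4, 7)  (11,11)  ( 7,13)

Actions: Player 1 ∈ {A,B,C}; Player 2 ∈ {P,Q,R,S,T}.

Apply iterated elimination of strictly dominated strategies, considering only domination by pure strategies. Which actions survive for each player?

Remaining: P1:{B,C} P2:{S,T}

P2 drop P (S beats it: A:11>8 B:14>8 C:11>8)
P2 drop Q (S beats it: A:11>4 B:14>1 C:11>2)
P2 drop R (S beats it: A:11>2 B:14>9 C:11>7)
P1 drop A (B beats it: S:9>0 T:8>6)
P1→{B,C} P2→{S,T}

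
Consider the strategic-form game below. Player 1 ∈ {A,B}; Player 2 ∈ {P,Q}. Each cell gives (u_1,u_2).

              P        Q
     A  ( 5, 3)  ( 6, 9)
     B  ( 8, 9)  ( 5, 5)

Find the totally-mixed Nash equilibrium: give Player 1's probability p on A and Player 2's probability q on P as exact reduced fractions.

P1 indiff ⇒ q·5+(1-q)·6 = q·8+(1-q)·5 ⇒ q(-3) = (1-q)(-1) ⇒ q = 1/4
P2 indiff ⇒ p·3+(1-p)·9 = p·9+(1-p)·5 ⇒ p(-6) = (1-p)(-4) ⇒ p = 2/5

P1 mixes 2/5 on A; P2 mixes 1/4 on P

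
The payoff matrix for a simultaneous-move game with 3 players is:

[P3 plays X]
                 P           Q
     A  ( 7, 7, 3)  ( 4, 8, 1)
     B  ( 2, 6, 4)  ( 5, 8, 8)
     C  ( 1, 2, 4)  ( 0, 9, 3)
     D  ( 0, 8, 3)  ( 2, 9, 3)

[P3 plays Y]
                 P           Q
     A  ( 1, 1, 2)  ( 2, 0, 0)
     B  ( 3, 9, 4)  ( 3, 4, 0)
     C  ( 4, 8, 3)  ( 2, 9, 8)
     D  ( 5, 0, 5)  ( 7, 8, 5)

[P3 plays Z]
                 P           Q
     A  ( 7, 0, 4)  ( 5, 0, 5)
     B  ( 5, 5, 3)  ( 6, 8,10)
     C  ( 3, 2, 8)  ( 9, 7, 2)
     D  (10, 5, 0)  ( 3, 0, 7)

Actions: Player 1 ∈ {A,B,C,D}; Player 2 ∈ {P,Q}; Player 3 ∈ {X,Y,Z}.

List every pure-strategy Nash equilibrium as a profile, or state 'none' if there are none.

(A,P,X): not NE [P2→Q gives 8>7; P3→Z gives 4>3]
(A,P,Y): not NE [P1→D gives 5>1; P3→Z gives 4>2]
(A,P,Z): not NE [P1→D gives 10>7]
(A,Q,X): not NE [P1→B gives 5>4; P3→Z gives 5>1]
(A,Q,Y): not NE [P1→D gives 7>2; P2→P gives 1>0; P3→Z gives 5>0]
(A,Q,Z): not NE [P1→C gives 9>5]
(B,P,X): not NE [P1→A gives 7>2; P2→Q gives 8>6]
(B,P,Y): not NE [P1→D gives 5>3]
(B,P,Z): not NE [P1→D gives 10>5; P2→Q gives 8>5; P3→Y gives 4>3]
(B,Q,X): not NE [P3→Z gives 10>8]
(B,Q,Y): not NE [P1→D gives 7>3; P2→P gives 9>4; P3→Z gives 10>0]
(B,Q,Z): not NE [P1→C gives 9>6]
(C,P,X): not NE [P1→A gives 7>1; P2→Q gives 9>2; P3→Z gives 8>4]
(C,P,Y): not NE [P1→D gives 5>4; P2→Q gives 9>8; P3→Z gives 8>3]
(C,P,Z): not NE [P1→D gives 10>3; P2→Q gives 7>2]
(C,Q,X): not NE [P1→B gives 5>0; P3→Y gives 8>3]
(C,Q,Y): not NE [P1→D gives 7>2]
(C,Q,Z): not NE [P3→Y gives 8>2]
(D,P,X): not NE [P1→A gives 7>0; P2→Q gives 9>8; P3→Y gives 5>3]
(D,P,Y): not NE [P2→Q gives 8>0]
(D,P,Z): not NE [P3→Y gives 5>0]
(D,Q,X): not NE [P1→B gives 5>2; P3→Z gives 7>3]
(D,Q,Y): not NE [P3→Z gives 7>5]
(D,Q,Z): not NE [P1→C gives 9>3; P2→P gives 5>0]

Equilibria: none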